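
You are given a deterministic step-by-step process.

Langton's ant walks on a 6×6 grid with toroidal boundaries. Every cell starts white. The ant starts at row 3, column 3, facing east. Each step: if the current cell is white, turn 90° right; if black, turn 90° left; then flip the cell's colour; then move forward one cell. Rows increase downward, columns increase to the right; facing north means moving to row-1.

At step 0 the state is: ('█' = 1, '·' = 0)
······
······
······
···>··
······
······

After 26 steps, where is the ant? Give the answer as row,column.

k=0  ······
······
······
···>··
······
······
k=1  ······
······
······
···█··
···v··
······
k=2  ······
······
······
···█··
··<█··
······
k=3  ······
······
······
··^█··
··██··
······
k=4  ······
······
······
··█>··
··██··
······
k=5  ······
······
···^··
··█···
··██··
······
k=6  ······
······
···█>·
··█···
··██··
······
k=7  ······
······
···██·
··█·v·
··██··
······
k=8  ······
······
···██·
··█<█·
··██··
······
k=9  ······
······
···^█·
··███·
··██··
······
k=10  ······
······
··<·█·
··███·
··██··
······
k=11  ······
··^···
··█·█·
··███·
··██··
······
k=12  ······
··█>··
··█·█·
··███·
··██··
······
k=13  ······
··██··
··█v█·
··███·
··██··
······
k=14  ······
··██··
··<██·
··███·
··██··
······
k=15  ······
··██··
···██·
··v██·
··██··
······
k=16  ······
··██··
···██·
···>█·
··██··
······
k=17  ······
··██··
···^█·
····█·
··██··
······
k=18  ······
··██··
··<·█·
····█·
··██··
······
k=19  ······
··^█··
··█·█·
····█·
··██··
······
k=20  ······
·<·█··
··█·█·
····█·
··██··
······
k=21  ·^····
·█·█··
··█·█·
····█·
··██··
······
k=22  ·█>···
·█·█··
··█·█·
····█·
··██··
······
k=23  ·██···
·█v█··
··█·█·
····█·
··██··
······
k=24  ·██···
·<██··
··█·█·
····█·
··██··
······
k=25  ·██···
··██··
·v█·█·
····█·
··██··
······
k=26  ·██···
··██··
<██·█·
····█·
··██··
······

2,0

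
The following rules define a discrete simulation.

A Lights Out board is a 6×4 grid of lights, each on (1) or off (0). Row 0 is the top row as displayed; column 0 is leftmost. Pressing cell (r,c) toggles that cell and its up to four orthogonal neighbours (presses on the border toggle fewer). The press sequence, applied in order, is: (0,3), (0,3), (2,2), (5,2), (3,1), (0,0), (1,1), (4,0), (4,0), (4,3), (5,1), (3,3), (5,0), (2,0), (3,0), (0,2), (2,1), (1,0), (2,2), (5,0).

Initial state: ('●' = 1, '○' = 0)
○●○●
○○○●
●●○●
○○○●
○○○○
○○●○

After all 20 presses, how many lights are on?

t=0: ○●○●
○○○●
●●○●
○○○●
○○○○
○○●○
t=1: ○●●○
○○○○
●●○●
○○○●
○○○○
○○●○
t=2: ○●○●
○○○●
●●○●
○○○●
○○○○
○○●○
t=3: ○●○●
○○●●
●○●○
○○●●
○○○○
○○●○
t=4: ○●○●
○○●●
●○●○
○○●●
○○●○
○●○●
t=5: ○●○●
○○●●
●●●○
●●○●
○●●○
○●○●
t=6: ●○○●
●○●●
●●●○
●●○●
○●●○
○●○●
t=7: ●●○●
○●○●
●○●○
●●○●
○●●○
○●○●
t=8: ●●○●
○●○●
●○●○
○●○●
●○●○
●●○●
t=9: ●●○●
○●○●
●○●○
●●○●
○●●○
○●○●
t=10: ●●○●
○●○●
●○●○
●●○○
○●○●
○●○○
t=11: ●●○●
○●○●
●○●○
●●○○
○○○●
●○●○
t=12: ●●○●
○●○●
●○●●
●●●●
○○○○
●○●○
t=13: ●●○●
○●○●
●○●●
●●●●
●○○○
○●●○
t=14: ●●○●
●●○●
○●●●
○●●●
●○○○
○●●○
t=15: ●●○●
●●○●
●●●●
●○●●
○○○○
○●●○
t=16: ●○●○
●●●●
●●●●
●○●●
○○○○
○●●○
t=17: ●○●○
●○●●
○○○●
●●●●
○○○○
○●●○
t=18: ○○●○
○●●●
●○○●
●●●●
○○○○
○●●○
t=19: ○○●○
○●○●
●●●○
●●○●
○○○○
○●●○
t=20: ○○●○
○●○●
●●●○
●●○●
●○○○
●○●○

12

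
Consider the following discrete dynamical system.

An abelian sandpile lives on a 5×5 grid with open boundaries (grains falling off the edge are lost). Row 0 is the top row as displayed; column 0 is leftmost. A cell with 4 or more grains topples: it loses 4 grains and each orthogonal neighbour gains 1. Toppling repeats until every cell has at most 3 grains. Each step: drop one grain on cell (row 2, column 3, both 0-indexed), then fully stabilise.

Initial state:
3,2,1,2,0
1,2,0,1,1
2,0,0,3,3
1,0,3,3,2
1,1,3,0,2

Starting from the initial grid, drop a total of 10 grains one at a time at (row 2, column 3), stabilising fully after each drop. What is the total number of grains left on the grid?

k=0  3,2,1,2,0
1,2,0,1,1
2,0,0,3,3
1,0,3,3,2
1,1,3,0,2
k=1  3,2,1,2,0
1,2,0,2,2
2,0,2,2,1
1,1,1,2,0
1,2,0,2,3
k=2  3,2,1,2,0
1,2,0,2,2
2,0,2,3,1
1,1,1,2,0
1,2,0,2,3
k=3  3,2,1,2,0
1,2,0,3,2
2,0,3,0,2
1,1,1,3,0
1,2,0,2,3
k=4  3,2,1,2,0
1,2,0,3,2
2,0,3,1,2
1,1,1,3,0
1,2,0,2,3
k=5  3,2,1,2,0
1,2,0,3,2
2,0,3,2,2
1,1,1,3,0
1,2,0,2,3
k=6  3,2,1,2,0
1,2,0,3,2
2,0,3,3,2
1,1,1,3,0
1,2,0,2,3
k=7  3,2,1,3,0
1,2,2,0,3
2,1,0,3,3
1,1,3,0,1
1,2,0,3,3
k=8  3,2,1,3,1
1,2,2,2,0
2,1,1,1,1
1,1,3,1,2
1,2,0,3,3
k=9  3,2,1,3,1
1,2,2,2,0
2,1,1,2,1
1,1,3,1,2
1,2,0,3,3
k=10  3,2,1,3,1
1,2,2,2,0
2,1,1,3,1
1,1,3,1,2
1,2,0,3,3

42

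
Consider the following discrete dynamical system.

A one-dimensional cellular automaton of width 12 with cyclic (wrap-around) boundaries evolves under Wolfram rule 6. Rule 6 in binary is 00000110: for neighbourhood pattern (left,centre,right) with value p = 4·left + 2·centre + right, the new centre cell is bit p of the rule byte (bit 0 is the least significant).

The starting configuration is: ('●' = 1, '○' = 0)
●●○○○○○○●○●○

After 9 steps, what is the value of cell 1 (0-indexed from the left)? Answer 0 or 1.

step 0: ●●○○○○○○●○●○
step 1: ○○○○○○○●●○●○
step 2: ○○○○○○●○○○●○
step 3: ○○○○○●●○○●●○
step 4: ○○○○●○○○●○○○
step 5: ○○○●●○○●●○○○
step 6: ○○●○○○●○○○○○
step 7: ○●●○○●●○○○○○
step 8: ●○○○●○○○○○○○
step 9: ●○○●●○○○○○○●

0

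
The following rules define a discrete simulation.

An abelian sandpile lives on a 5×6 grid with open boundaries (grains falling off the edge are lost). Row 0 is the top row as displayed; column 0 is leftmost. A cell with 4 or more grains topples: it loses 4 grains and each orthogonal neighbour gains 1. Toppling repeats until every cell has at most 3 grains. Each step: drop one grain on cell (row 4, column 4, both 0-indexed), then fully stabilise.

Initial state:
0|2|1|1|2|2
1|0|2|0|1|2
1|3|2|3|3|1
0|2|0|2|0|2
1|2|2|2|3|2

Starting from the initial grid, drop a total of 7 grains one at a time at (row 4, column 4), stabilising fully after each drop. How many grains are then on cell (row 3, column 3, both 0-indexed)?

3

t=0: 0|2|1|1|2|2
1|0|2|0|1|2
1|3|2|3|3|1
0|2|0|2|0|2
1|2|2|2|3|2
t=1: 0|2|1|1|2|2
1|0|2|0|1|2
1|3|2|3|3|1
0|2|0|2|1|2
1|2|2|3|0|3
t=2: 0|2|1|1|2|2
1|0|2|0|1|2
1|3|2|3|3|1
0|2|0|2|1|2
1|2|2|3|1|3
t=3: 0|2|1|1|2|2
1|0|2|0|1|2
1|3|2|3|3|1
0|2|0|2|1|2
1|2|2|3|2|3
t=4: 0|2|1|1|2|2
1|0|2|0|1|2
1|3|2|3|3|1
0|2|0|2|1|2
1|2|2|3|3|3
t=5: 0|2|1|1|2|2
1|0|2|0|1|2
1|3|2|3|3|1
0|2|0|3|2|3
1|2|3|0|2|0
t=6: 0|2|1|1|2|2
1|0|2|0|1|2
1|3|2|3|3|1
0|2|0|3|2|3
1|2|3|0|3|0
t=7: 0|2|1|1|2|2
1|0|2|0|1|2
1|3|2|3|3|1
0|2|0|3|3|3
1|2|3|1|0|1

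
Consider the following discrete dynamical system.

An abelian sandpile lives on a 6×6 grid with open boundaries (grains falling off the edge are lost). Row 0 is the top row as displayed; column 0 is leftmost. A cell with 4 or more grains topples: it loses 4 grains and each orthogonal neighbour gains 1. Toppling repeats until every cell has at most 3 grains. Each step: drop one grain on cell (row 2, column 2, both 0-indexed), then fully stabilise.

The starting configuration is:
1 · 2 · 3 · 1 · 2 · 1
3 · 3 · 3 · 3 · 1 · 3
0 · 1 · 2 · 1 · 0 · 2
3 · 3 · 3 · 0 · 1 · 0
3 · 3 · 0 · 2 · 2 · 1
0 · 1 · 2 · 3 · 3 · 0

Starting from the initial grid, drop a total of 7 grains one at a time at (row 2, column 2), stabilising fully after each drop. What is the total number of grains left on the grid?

k=0  1 · 2 · 3 · 1 · 2 · 1
3 · 3 · 3 · 3 · 1 · 3
0 · 1 · 2 · 1 · 0 · 2
3 · 3 · 3 · 0 · 1 · 0
3 · 3 · 0 · 2 · 2 · 1
0 · 1 · 2 · 3 · 3 · 0
k=1  1 · 2 · 3 · 1 · 2 · 1
3 · 3 · 3 · 3 · 1 · 3
0 · 1 · 3 · 1 · 0 · 2
3 · 3 · 3 · 0 · 1 · 0
3 · 3 · 0 · 2 · 2 · 1
0 · 1 · 2 · 3 · 3 · 0
k=2  3 · 0 · 1 · 3 · 2 · 1
0 · 3 · 3 · 0 · 2 · 3
3 · 0 · 3 · 3 · 0 · 2
1 · 3 · 1 · 1 · 1 · 0
1 · 1 · 2 · 2 · 2 · 1
1 · 2 · 2 · 3 · 3 · 0
k=3  3 · 1 · 2 · 3 · 2 · 1
1 · 0 · 1 · 2 · 2 · 3
3 · 2 · 2 · 0 · 1 · 2
1 · 3 · 2 · 2 · 1 · 0
1 · 1 · 2 · 2 · 2 · 1
1 · 2 · 2 · 3 · 3 · 0
k=4  3 · 1 · 2 · 3 · 2 · 1
1 · 0 · 1 · 2 · 2 · 3
3 · 2 · 3 · 0 · 1 · 2
1 · 3 · 2 · 2 · 1 · 0
1 · 1 · 2 · 2 · 2 · 1
1 · 2 · 2 · 3 · 3 · 0
k=5  3 · 1 · 2 · 3 · 2 · 1
1 · 0 · 2 · 2 · 2 · 3
3 · 3 · 0 · 1 · 1 · 2
1 · 3 · 3 · 2 · 1 · 0
1 · 1 · 2 · 2 · 2 · 1
1 · 2 · 2 · 3 · 3 · 0
k=6  3 · 1 · 2 · 3 · 2 · 1
1 · 0 · 2 · 2 · 2 · 3
3 · 3 · 1 · 1 · 1 · 2
1 · 3 · 3 · 2 · 1 · 0
1 · 1 · 2 · 2 · 2 · 1
1 · 2 · 2 · 3 · 3 · 0
k=7  3 · 1 · 2 · 3 · 2 · 1
1 · 0 · 2 · 2 · 2 · 3
3 · 3 · 2 · 1 · 1 · 2
1 · 3 · 3 · 2 · 1 · 0
1 · 1 · 2 · 2 · 2 · 1
1 · 2 · 2 · 3 · 3 · 0

64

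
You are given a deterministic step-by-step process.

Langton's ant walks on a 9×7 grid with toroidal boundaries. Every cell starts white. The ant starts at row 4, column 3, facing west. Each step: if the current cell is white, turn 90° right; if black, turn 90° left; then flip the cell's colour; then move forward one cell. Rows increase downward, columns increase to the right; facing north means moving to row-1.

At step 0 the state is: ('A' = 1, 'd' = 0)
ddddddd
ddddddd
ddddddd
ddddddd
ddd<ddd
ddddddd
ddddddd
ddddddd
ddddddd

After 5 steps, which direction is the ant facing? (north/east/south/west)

south

0) ddddddd
ddddddd
ddddddd
ddddddd
ddd<ddd
ddddddd
ddddddd
ddddddd
ddddddd
1) ddddddd
ddddddd
ddddddd
ddd^ddd
dddAddd
ddddddd
ddddddd
ddddddd
ddddddd
2) ddddddd
ddddddd
ddddddd
dddA>dd
dddAddd
ddddddd
ddddddd
ddddddd
ddddddd
3) ddddddd
ddddddd
ddddddd
dddAAdd
dddAvdd
ddddddd
ddddddd
ddddddd
ddddddd
4) ddddddd
ddddddd
ddddddd
dddAAdd
ddd<Add
ddddddd
ddddddd
ddddddd
ddddddd
5) ddddddd
ddddddd
ddddddd
dddAAdd
ddddAdd
dddvddd
ddddddd
ddddddd
ddddddd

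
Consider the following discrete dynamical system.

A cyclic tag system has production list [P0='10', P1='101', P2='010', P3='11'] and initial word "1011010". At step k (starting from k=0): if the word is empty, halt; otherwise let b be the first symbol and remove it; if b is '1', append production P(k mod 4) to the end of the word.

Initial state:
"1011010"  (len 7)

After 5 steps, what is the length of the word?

[0] "1011010"  (len 7)
[1] "01101010"  (len 8)
[2] "1101010"  (len 7)
[3] "101010010"  (len 9)
[4] "0101001011"  (len 10)
[5] "101001011"  (len 9)

9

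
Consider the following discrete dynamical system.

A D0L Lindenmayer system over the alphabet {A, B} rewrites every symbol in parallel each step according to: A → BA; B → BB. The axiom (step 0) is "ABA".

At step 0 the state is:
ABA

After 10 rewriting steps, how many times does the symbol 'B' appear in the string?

step 0: ABA
step 1: BABBBA
step 2: BBBABBBBBBBA
step 3: BBBBBBBABBBBBBBBBBBBBBBA
step 4: BBBBBBBBBBBBBBBABBBBBBBBBBBBBBBBBBBBBBBBBBBBBBBA
step 5: BBBBBBBBBBBBBBBBBBBBBBBBBBBBBBBABBBBBBBBBBBBBBBBBBBBBBBBBBBBBBBBBBBBBBBBBBBBBBBBBBBBBBBBBBBBBBBA
step 6: BBBBBBBBBBBBBBBBBBBBBBBBBBBBBBBBBBBBBBBBBBBBBBBBBBBBBBBBBB…BBBBBBBBBBBBBBBBBBBBBBBBBBBBBBBBBBBBBBBBBBBBBBBBBBBBBBBBBA  (len 192)
step 7: BBBBBBBBBBBBBBBBBBBBBBBBBBBBBBBBBBBBBBBBBBBBBBBBBBBBBBBBBB…BBBBBBBBBBBBBBBBBBBBBBBBBBBBBBBBBBBBBBBBBBBBBBBBBBBBBBBBBA  (len 384)
step 8: BBBBBBBBBBBBBBBBBBBBBBBBBBBBBBBBBBBBBBBBBBBBBBBBBBBBBBBBBB…BBBBBBBBBBBBBBBBBBBBBBBBBBBBBBBBBBBBBBBBBBBBBBBBBBBBBBBBBA  (len 768)
step 9: BBBBBBBBBBBBBBBBBBBBBBBBBBBBBBBBBBBBBBBBBBBBBBBBBBBBBBBBBB…BBBBBBBBBBBBBBBBBBBBBBBBBBBBBBBBBBBBBBBBBBBBBBBBBBBBBBBBBA  (len 1536)
step 10: BBBBBBBBBBBBBBBBBBBBBBBBBBBBBBBBBBBBBBBBBBBBBBBBBBBBBBBBBB…BBBBBBBBBBBBBBBBBBBBBBBBBBBBBBBBBBBBBBBBBBBBBBBBBBBBBBBBBA  (len 3072)

3070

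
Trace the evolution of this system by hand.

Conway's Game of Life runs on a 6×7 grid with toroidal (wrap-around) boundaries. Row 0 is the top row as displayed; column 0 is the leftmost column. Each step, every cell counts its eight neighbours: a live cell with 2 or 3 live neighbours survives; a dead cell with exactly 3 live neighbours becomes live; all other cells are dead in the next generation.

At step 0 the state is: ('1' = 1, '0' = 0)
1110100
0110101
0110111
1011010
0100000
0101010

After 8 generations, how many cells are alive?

2

t=0: 1110100
0110101
0110111
1011010
0100000
0101010
t=1: 0000101
0000101
0000000
1001010
1101001
0001100
t=2: 0000100
0000000
0000111
1110100
1101011
0011101
t=3: 0000110
0000100
1101111
0010000
0000000
0110001
t=4: 0001110
1000000
1111111
1111111
0110000
0000010
t=5: 0000111
1000000
0000000
0000000
0000000
0011010
t=6: 0001111
0000011
0000000
0000000
0000000
0001011
t=7: 1001000
0000001
0000000
0000000
0000000
0001001
t=8: 1000001
0000000
0000000
0000000
0000000
0000000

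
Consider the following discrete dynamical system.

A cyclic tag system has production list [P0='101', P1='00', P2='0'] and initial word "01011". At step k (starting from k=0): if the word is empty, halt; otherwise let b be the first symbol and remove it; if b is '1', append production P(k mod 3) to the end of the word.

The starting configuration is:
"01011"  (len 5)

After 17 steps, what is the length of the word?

3

gen 0: "01011"  (len 5)
gen 1: "1011"  (len 4)
gen 2: "01100"  (len 5)
gen 3: "1100"  (len 4)
gen 4: "100101"  (len 6)
gen 5: "0010100"  (len 7)
gen 6: "010100"  (len 6)
gen 7: "10100"  (len 5)
gen 8: "010000"  (len 6)
gen 9: "10000"  (len 5)
gen 10: "0000101"  (len 7)
gen 11: "000101"  (len 6)
gen 12: "00101"  (len 5)
gen 13: "0101"  (len 4)
gen 14: "101"  (len 3)
gen 15: "010"  (len 3)
gen 16: "10"  (len 2)
gen 17: "000"  (len 3)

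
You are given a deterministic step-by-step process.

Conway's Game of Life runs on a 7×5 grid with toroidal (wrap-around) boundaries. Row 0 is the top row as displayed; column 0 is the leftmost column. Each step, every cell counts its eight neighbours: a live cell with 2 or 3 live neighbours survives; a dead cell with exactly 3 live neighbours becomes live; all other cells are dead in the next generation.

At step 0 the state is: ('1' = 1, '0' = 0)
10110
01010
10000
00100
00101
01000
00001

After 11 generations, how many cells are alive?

3

step 0: 10110
01010
10000
00100
00101
01000
00001
step 1: 11110
11010
01100
01010
01110
10010
11111
step 2: 00000
00010
00011
10010
11010
00000
00000
step 3: 00000
00011
00110
11010
11100
00000
00000
step 4: 00000
00111
11000
10010
10101
01000
00000
step 5: 00010
11111
11000
00110
10111
11000
00000
step 6: 11010
00010
00000
00000
10000
11110
00000
step 7: 00101
00101
00000
00000
10101
11101
00010
step 8: 00101
00000
00000
00000
00101
00100
00000
step 9: 00000
00000
00000
00000
00010
00010
00010
step 10: 00000
00000
00000
00000
00000
00111
00000
step 11: 00000
00000
00000
00000
00010
00010
00010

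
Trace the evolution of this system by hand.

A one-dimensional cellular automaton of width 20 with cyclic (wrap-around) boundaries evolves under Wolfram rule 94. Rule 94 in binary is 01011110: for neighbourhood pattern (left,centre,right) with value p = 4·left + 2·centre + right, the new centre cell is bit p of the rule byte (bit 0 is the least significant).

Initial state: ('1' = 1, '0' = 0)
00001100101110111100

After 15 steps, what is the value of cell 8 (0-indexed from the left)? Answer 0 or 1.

1

gen 0: 00001100101110111100
gen 1: 00011111101010100110
gen 2: 00110000101010111111
gen 3: 11111001101010100001
gen 4: 00001111101010110011
gen 5: 10011000101010111111
gen 6: 11111101101010100000
gen 7: 10000101101010110001
gen 8: 11001101101010111011
gen 9: 01111101101010101010
gen 10: 11000101101010101011
gen 11: 01101101101010101010
gen 12: 11101101101010101011
gen 13: 00101101101010101010
gen 14: 01101101101010101011
gen 15: 01101101101010101011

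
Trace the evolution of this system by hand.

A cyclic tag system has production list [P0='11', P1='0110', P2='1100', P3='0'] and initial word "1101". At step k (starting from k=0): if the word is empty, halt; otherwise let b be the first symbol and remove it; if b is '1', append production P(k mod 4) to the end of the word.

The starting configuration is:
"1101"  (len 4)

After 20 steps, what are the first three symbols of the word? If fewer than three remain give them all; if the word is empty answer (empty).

011

k=0  "1101"  (len 4)
k=1  "10111"  (len 5)
k=2  "01110110"  (len 8)
k=3  "1110110"  (len 7)
k=4  "1101100"  (len 7)
k=5  "10110011"  (len 8)
k=6  "01100110110"  (len 11)
k=7  "1100110110"  (len 10)
k=8  "1001101100"  (len 10)
k=9  "00110110011"  (len 11)
k=10  "0110110011"  (len 10)
k=11  "110110011"  (len 9)
k=12  "101100110"  (len 9)
k=13  "0110011011"  (len 10)
k=14  "110011011"  (len 9)
k=15  "100110111100"  (len 12)
k=16  "001101111000"  (len 12)
k=17  "01101111000"  (len 11)
k=18  "1101111000"  (len 10)
k=19  "1011110001100"  (len 13)
k=20  "0111100011000"  (len 13)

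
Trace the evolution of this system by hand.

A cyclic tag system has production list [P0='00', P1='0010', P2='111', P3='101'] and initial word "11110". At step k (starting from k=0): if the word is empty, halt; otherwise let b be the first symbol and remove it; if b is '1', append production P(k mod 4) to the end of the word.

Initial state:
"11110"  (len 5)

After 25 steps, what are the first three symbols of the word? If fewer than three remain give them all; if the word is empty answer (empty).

k=0  "11110"  (len 5)
k=1  "111000"  (len 6)
k=2  "110000010"  (len 9)
k=3  "10000010111"  (len 11)
k=4  "0000010111101"  (len 13)
k=5  "000010111101"  (len 12)
k=6  "00010111101"  (len 11)
k=7  "0010111101"  (len 10)
k=8  "010111101"  (len 9)
k=9  "10111101"  (len 8)
k=10  "01111010010"  (len 11)
k=11  "1111010010"  (len 10)
k=12  "111010010101"  (len 12)
k=13  "1101001010100"  (len 13)
k=14  "1010010101000010"  (len 16)
k=15  "010010101000010111"  (len 18)
k=16  "10010101000010111"  (len 17)
k=17  "001010100001011100"  (len 18)
k=18  "01010100001011100"  (len 17)
k=19  "1010100001011100"  (len 16)
k=20  "010100001011100101"  (len 18)
k=21  "10100001011100101"  (len 17)
k=22  "01000010111001010010"  (len 20)
k=23  "1000010111001010010"  (len 19)
k=24  "000010111001010010101"  (len 21)
k=25  "00010111001010010101"  (len 20)

000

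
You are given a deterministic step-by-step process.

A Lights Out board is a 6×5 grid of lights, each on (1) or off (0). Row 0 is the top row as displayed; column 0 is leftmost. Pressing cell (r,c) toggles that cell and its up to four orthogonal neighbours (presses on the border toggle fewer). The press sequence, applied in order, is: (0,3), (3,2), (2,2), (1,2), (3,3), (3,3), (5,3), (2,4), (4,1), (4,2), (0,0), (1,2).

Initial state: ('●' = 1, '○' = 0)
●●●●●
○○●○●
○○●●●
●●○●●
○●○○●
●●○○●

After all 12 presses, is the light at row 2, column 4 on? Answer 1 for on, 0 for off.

step 0: ●●●●●
○○●○●
○○●●●
●●○●●
○●○○●
●●○○●
step 1: ●●○○○
○○●●●
○○●●●
●●○●●
○●○○●
●●○○●
step 2: ●●○○○
○○●●●
○○○●●
●○●○●
○●●○●
●●○○●
step 3: ●●○○○
○○○●●
○●●○●
●○○○●
○●●○●
●●○○●
step 4: ●●●○○
○●●○●
○●○○●
●○○○●
○●●○●
●●○○●
step 5: ●●●○○
○●●○●
○●○●●
●○●●○
○●●●●
●●○○●
step 6: ●●●○○
○●●○●
○●○○●
●○○○●
○●●○●
●●○○●
step 7: ●●●○○
○●●○●
○●○○●
●○○○●
○●●●●
●●●●○
step 8: ●●●○○
○●●○○
○●○●○
●○○○○
○●●●●
●●●●○
step 9: ●●●○○
○●●○○
○●○●○
●●○○○
●○○●●
●○●●○
step 10: ●●●○○
○●●○○
○●○●○
●●●○○
●●●○●
●○○●○
step 11: ○○●○○
●●●○○
○●○●○
●●●○○
●●●○●
●○○●○
step 12: ○○○○○
●○○●○
○●●●○
●●●○○
●●●○●
●○○●○

0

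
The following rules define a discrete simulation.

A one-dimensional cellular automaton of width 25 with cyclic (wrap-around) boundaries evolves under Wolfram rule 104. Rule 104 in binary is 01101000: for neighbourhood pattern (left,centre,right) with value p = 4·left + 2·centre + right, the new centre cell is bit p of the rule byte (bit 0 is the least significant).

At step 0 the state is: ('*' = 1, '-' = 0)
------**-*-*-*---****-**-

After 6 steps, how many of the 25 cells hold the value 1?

0

k=0  ------**-*-*-*---****-**-
k=1  ------***-*-*----*--****-
k=2  ------*-**-*--------*--*-
k=3  -------****--------------
k=4  -------*--*--------------
k=5  -------------------------
k=6  -------------------------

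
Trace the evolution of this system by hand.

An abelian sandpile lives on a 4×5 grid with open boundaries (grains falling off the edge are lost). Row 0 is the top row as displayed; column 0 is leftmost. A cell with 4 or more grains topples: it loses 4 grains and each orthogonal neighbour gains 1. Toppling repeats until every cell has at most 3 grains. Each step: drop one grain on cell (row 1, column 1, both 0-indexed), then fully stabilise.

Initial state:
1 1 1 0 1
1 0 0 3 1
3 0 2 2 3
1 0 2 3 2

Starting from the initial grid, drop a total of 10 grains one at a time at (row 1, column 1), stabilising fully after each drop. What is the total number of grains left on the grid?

37

t=0: 1 1 1 0 1
1 0 0 3 1
3 0 2 2 3
1 0 2 3 2
t=1: 1 1 1 0 1
1 1 0 3 1
3 0 2 2 3
1 0 2 3 2
t=2: 1 1 1 0 1
1 2 0 3 1
3 0 2 2 3
1 0 2 3 2
t=3: 1 1 1 0 1
1 3 0 3 1
3 0 2 2 3
1 0 2 3 2
t=4: 1 2 1 0 1
2 0 1 3 1
3 1 2 2 3
1 0 2 3 2
t=5: 1 2 1 0 1
2 1 1 3 1
3 1 2 2 3
1 0 2 3 2
t=6: 1 2 1 0 1
2 2 1 3 1
3 1 2 2 3
1 0 2 3 2
t=7: 1 2 1 0 1
2 3 1 3 1
3 1 2 2 3
1 0 2 3 2
t=8: 1 3 1 0 1
3 0 2 3 1
3 2 2 2 3
1 0 2 3 2
t=9: 1 3 1 0 1
3 1 2 3 1
3 2 2 2 3
1 0 2 3 2
t=10: 1 3 1 0 1
3 2 2 3 1
3 2 2 2 3
1 0 2 3 2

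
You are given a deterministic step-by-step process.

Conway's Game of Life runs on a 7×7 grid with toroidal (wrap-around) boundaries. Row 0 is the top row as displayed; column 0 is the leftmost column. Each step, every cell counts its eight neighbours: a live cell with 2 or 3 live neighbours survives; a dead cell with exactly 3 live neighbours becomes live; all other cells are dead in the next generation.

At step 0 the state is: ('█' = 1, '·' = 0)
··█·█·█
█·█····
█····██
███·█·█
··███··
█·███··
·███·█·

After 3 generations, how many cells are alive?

14

[0] ··█·█·█
█·█····
█····██
███·█·█
··███··
█·███··
·███·█·
[1] █···███
█··█···
··██·█·
··█·█··
······█
·····█·
█····██
[2] ·█··█··
████···
·██····
··█·██·
·····█·
█····█·
█······
[3] ···█···
█··█···
█···█··
·█████·
·····█·
·······
██····█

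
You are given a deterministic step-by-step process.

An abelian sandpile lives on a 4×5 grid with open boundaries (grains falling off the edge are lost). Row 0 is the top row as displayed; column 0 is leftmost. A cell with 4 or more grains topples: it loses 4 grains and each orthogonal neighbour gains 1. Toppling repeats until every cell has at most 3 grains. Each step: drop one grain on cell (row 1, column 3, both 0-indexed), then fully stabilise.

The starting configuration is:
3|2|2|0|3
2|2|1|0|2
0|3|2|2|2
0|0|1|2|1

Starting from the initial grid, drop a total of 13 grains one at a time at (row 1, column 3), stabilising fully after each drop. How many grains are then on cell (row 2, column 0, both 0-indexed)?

gen 0: 3|2|2|0|3
2|2|1|0|2
0|3|2|2|2
0|0|1|2|1
gen 1: 3|2|2|0|3
2|2|1|1|2
0|3|2|2|2
0|0|1|2|1
gen 2: 3|2|2|0|3
2|2|1|2|2
0|3|2|2|2
0|0|1|2|1
gen 3: 3|2|2|0|3
2|2|1|3|2
0|3|2|2|2
0|0|1|2|1
gen 4: 3|2|2|1|3
2|2|2|0|3
0|3|2|3|2
0|0|1|2|1
gen 5: 3|2|2|1|3
2|2|2|1|3
0|3|2|3|2
0|0|1|2|1
gen 6: 3|2|2|1|3
2|2|2|2|3
0|3|2|3|2
0|0|1|2|1
gen 7: 3|2|2|1|3
2|2|2|3|3
0|3|2|3|2
0|0|1|2|1
gen 8: 3|2|2|3|0
2|2|3|2|2
0|3|3|1|0
0|0|1|3|2
gen 9: 3|2|2|3|0
2|2|3|3|2
0|3|3|1|0
0|0|1|3|2
gen 10: 1|1|1|1|1
0|2|3|2|3
2|1|1|3|0
0|1|2|3|2
gen 11: 1|1|1|1|1
0|2|3|3|3
2|1|1|3|0
0|1|2|3|2
gen 12: 1|1|2|2|2
0|3|0|3|0
2|1|3|1|2
0|1|3|0|3
gen 13: 1|1|2|3|2
0|3|1|0|1
2|1|3|2|2
0|1|3|0|3

2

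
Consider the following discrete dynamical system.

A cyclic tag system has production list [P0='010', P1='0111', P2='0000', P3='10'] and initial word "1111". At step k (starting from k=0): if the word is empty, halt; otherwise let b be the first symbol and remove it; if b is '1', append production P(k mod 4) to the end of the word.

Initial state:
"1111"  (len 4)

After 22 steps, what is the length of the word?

21

0) "1111"  (len 4)
1) "111010"  (len 6)
2) "110100111"  (len 9)
3) "101001110000"  (len 12)
4) "0100111000010"  (len 13)
5) "100111000010"  (len 12)
6) "001110000100111"  (len 15)
7) "01110000100111"  (len 14)
8) "1110000100111"  (len 13)
9) "110000100111010"  (len 15)
10) "100001001110100111"  (len 18)
11) "000010011101001110000"  (len 21)
12) "00010011101001110000"  (len 20)
13) "0010011101001110000"  (len 19)
14) "010011101001110000"  (len 18)
15) "10011101001110000"  (len 17)
16) "001110100111000010"  (len 18)
17) "01110100111000010"  (len 17)
18) "1110100111000010"  (len 16)
19) "1101001110000100000"  (len 19)
20) "10100111000010000010"  (len 20)
21) "0100111000010000010010"  (len 22)
22) "100111000010000010010"  (len 21)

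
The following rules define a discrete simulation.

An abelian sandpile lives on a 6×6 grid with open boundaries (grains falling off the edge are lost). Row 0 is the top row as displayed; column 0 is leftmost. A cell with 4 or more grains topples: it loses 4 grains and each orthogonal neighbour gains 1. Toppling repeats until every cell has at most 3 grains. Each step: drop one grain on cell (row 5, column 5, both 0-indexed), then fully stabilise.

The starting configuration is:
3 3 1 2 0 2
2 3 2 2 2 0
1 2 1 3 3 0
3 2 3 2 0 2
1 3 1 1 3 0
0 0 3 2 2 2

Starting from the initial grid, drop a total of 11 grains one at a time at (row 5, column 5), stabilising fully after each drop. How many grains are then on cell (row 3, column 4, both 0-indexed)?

1

0) 3 3 1 2 0 2
2 3 2 2 2 0
1 2 1 3 3 0
3 2 3 2 0 2
1 3 1 1 3 0
0 0 3 2 2 2
1) 3 3 1 2 0 2
2 3 2 2 2 0
1 2 1 3 3 0
3 2 3 2 0 2
1 3 1 1 3 0
0 0 3 2 2 3
2) 3 3 1 2 0 2
2 3 2 2 2 0
1 2 1 3 3 0
3 2 3 2 0 2
1 3 1 1 3 1
0 0 3 2 3 0
3) 3 3 1 2 0 2
2 3 2 2 2 0
1 2 1 3 3 0
3 2 3 2 0 2
1 3 1 1 3 1
0 0 3 2 3 1
4) 3 3 1 2 0 2
2 3 2 2 2 0
1 2 1 3 3 0
3 2 3 2 0 2
1 3 1 1 3 1
0 0 3 2 3 2
5) 3 3 1 2 0 2
2 3 2 2 2 0
1 2 1 3 3 0
3 2 3 2 0 2
1 3 1 1 3 1
0 0 3 2 3 3
6) 3 3 1 2 0 2
2 3 2 2 2 0
1 2 1 3 3 0
3 2 3 2 1 2
1 3 1 2 0 3
0 0 3 3 1 1
7) 3 3 1 2 0 2
2 3 2 2 2 0
1 2 1 3 3 0
3 2 3 2 1 2
1 3 1 2 0 3
0 0 3 3 1 2
8) 3 3 1 2 0 2
2 3 2 2 2 0
1 2 1 3 3 0
3 2 3 2 1 2
1 3 1 2 0 3
0 0 3 3 1 3
9) 3 3 1 2 0 2
2 3 2 2 2 0
1 2 1 3 3 0
3 2 3 2 1 3
1 3 1 2 1 0
0 0 3 3 2 1
10) 3 3 1 2 0 2
2 3 2 2 2 0
1 2 1 3 3 0
3 2 3 2 1 3
1 3 1 2 1 0
0 0 3 3 2 2
11) 3 3 1 2 0 2
2 3 2 2 2 0
1 2 1 3 3 0
3 2 3 2 1 3
1 3 1 2 1 0
0 0 3 3 2 3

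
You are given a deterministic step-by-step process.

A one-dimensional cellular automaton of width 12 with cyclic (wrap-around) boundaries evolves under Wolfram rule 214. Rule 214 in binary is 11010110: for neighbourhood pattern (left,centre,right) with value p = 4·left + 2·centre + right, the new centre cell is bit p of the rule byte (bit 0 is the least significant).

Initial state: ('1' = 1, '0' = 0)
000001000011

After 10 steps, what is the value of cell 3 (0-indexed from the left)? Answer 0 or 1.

step 0: 000001000011
step 1: 100011100101
step 2: 110101111100
step 3: 010100111111
step 4: 010111011111
step 5: 010011001111
step 6: 011101110111
step 7: 001100110011
step 8: 110111011101
step 9: 110011001100
step 10: 011101110111

1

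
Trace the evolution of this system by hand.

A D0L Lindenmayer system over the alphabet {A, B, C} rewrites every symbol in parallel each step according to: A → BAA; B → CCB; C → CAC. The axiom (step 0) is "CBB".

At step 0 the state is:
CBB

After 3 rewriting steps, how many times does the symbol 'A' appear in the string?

gen 0: CBB
gen 1: CACCCBCCB
gen 2: CACBAACACCACCACCCBCACCACCCB
gen 3: CACBAACACCCBBAABAACACBAACACCACBAACACCACBAACACCACCACCCBCACBAACACCACBAACACCACCACCCB

32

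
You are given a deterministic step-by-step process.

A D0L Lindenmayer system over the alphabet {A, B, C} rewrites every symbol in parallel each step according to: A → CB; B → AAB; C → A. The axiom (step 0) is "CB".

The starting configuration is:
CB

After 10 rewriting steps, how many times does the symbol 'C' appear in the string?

895

k=0  CB
k=1  AAAB
k=2  CBCBCBAAB
k=3  AAABAAABAAABCBCBAAB
k=4  CBCBCBAABCBCBCBAABCBCBCBAABAAABAAABCBCBAAB
k=5  AAABAAABAAABCBCBAABAAABAAABAAABCBCBAABAAABAAABAAABCBCBAABCBCBCBAABCBCBCBAABAAABAAABCBCBAAB
k=6  CBCBCBAABCBCBCBAABCBCBCBAABAAABAAABCBCBAABCBCBCBAABCBCBCBA…BCBAABAAABAAABAAABCBCBAABCBCBCBAABCBCBCBAABAAABAAABCBCBAAB  (len 197)
k=7  AAABAAABAAABCBCBAABAAABAAABAAABCBCBAABAAABAAABAAABCBCBAABC…BCBAABAAABAAABAAABCBCBAABCBCBCBAABCBCBCBAABAAABAAABCBCBAAB  (len 425)
k=8  CBCBCBAABCBCBCBAABCBCBCBAABAAABAAABCBCBAABCBCBCBAABCBCBCBA…BCBAABAAABAAABAAABCBCBAABCBCBCBAABCBCBCBAABAAABAAABCBCBAAB  (len 926)
k=9  AAABAAABAAABCBCBAABAAABAAABAAABCBCBAABAAABAAABAAABCBCBAABC…BCBAABAAABAAABAAABCBCBAABCBCBCBAABCBCBCBAABAAABAAABCBCBAAB  (len 2004)
k=10  CBCBCBAABCBCBCBAABCBCBCBAABAAABAAABCBCBAABCBCBCBAABCBCBCBA…BCBAABAAABAAABAAABCBCBAABCBCBCBAABCBCBCBAABAAABAAABCBCBAAB  (len 4357)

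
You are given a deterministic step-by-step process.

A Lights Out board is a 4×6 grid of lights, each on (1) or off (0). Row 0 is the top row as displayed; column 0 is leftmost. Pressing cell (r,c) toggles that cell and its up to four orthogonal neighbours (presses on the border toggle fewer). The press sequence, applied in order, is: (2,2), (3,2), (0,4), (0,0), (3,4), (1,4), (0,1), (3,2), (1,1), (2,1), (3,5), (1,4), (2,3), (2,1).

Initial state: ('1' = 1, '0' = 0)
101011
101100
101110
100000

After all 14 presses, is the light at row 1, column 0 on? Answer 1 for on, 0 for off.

[0] 101011
101100
101110
100000
[1] 101011
100100
110010
101000
[2] 101011
100100
111010
110100
[3] 101100
100110
111010
110100
[4] 011100
000110
111010
110100
[5] 011100
000110
111000
110011
[6] 011110
000001
111010
110011
[7] 100110
010001
111010
110011
[8] 100110
010001
110010
101111
[9] 110110
101001
100010
101111
[10] 110110
111001
011010
111111
[11] 110110
111001
011011
111100
[12] 110100
111110
011001
111100
[13] 110100
111010
010111
111000
[14] 110100
101010
101111
101000

1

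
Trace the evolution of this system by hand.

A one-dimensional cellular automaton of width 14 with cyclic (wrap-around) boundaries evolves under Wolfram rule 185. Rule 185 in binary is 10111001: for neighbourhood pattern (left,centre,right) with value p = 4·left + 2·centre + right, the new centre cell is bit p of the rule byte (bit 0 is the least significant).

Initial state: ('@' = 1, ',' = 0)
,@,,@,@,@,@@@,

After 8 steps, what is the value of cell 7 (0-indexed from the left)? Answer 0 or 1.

[0] ,@,,@,@,@,@@@,
[1] ,,@,,@,@,@@@,@
[2] @,,@,,@,@@@,@,
[3] ,@,,@,,@@@,@,@
[4] @,@,,@,@@,@,@,
[5] ,@,@,,@@,@,@,@
[6] @,@,@,@,@,@,@,
[7] ,@,@,@,@,@,@,@
[8] @,@,@,@,@,@,@,

0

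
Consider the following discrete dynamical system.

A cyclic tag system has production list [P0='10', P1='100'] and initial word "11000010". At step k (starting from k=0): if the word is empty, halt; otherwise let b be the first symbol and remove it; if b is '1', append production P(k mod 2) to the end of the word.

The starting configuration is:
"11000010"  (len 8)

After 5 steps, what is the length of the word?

8

0) "11000010"  (len 8)
1) "100001010"  (len 9)
2) "00001010100"  (len 11)
3) "0001010100"  (len 10)
4) "001010100"  (len 9)
5) "01010100"  (len 8)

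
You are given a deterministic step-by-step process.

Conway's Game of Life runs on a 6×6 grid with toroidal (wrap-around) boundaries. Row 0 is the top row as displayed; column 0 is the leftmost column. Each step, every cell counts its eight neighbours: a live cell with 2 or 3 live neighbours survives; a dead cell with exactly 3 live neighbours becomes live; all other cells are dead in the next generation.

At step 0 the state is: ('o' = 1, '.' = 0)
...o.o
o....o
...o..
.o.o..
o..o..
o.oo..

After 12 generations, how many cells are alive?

17

0) ...o.o
o....o
...o..
.o.o..
o..o..
o.oo..
1) .ooo.o
o....o
o.o.o.
...oo.
o..oo.
oooo.o
2) ...o..
......
oo..o.
.oo...
o.....
......
3) ......
......
ooo...
..o..o
.o....
......
4) ......
.o....
ooo...
..o...
......
......
5) ......
ooo...
o.o...
..o...
......
......
6) .o....
o.o...
o.oo..
.o....
......
......
7) .o....
o.oo..
o.oo..
.oo...
......
......
8) .oo...
o..o..
o.....
.ooo..
......
......
9) .oo...
o.o...
o..o..
.oo...
..o...
......
10) .oo...
o.oo..
o..o..
.ooo..
.oo...
.oo...
11) o.....
o..o..
o...o.
o..o..
o.....
o..o..
12) oo...o
oo....
oo.oo.
oo....
oo...o
oo...o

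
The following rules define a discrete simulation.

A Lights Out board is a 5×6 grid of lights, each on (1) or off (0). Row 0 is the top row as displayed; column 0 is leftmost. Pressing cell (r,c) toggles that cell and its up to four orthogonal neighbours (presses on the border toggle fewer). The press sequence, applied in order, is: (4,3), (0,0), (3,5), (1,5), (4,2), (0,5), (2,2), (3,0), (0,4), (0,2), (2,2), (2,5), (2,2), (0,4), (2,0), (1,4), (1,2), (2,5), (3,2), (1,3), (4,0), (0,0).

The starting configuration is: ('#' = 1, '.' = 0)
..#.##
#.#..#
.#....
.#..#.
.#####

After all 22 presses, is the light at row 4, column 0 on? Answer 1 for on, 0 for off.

step 0: ..#.##
#.#..#
.#....
.#..#.
.#####
step 1: ..#.##
#.#..#
.#....
.#.##.
.#...#
step 2: ###.##
..#..#
.#....
.#.##.
.#...#
step 3: ###.##
..#..#
.#...#
.#.#.#
.#....
step 4: ###.#.
..#.#.
.#....
.#.#.#
.#....
step 5: ###.#.
..#.#.
.#....
.###.#
..##..
step 6: ###..#
..#.##
.#....
.###.#
..##..
step 7: ###..#
....##
..##..
.#.#.#
..##..
step 8: ###..#
....##
#.##..
#..#.#
#.##..
step 9: #####.
.....#
#.##..
#..#.#
#.##..
step 10: #...#.
..#..#
#.##..
#..#.#
#.##..
step 11: #...#.
.....#
##....
#.##.#
#.##..
step 12: #...#.
......
##..##
#.##..
#.##..
step 13: #...#.
..#...
#.####
#..#..
#.##..
step 14: #..#.#
..#.#.
#.####
#..#..
#.##..
step 15: #..#.#
#.#.#.
.#####
...#..
#.##..
step 16: #..###
#.##.#
.###.#
...#..
#.##..
step 17: #.####
##...#
.#.#.#
...#..
#.##..
step 18: #.####
##....
.#.##.
...#.#
#.##..
step 19: #.####
##....
.####.
.##..#
#..#..
step 20: #.#.##
#####.
.##.#.
.##..#
#..#..
step 21: #.#.##
#####.
.##.#.
###..#
.#.#..
step 22: .##.##
.####.
.##.#.
###..#
.#.#..

0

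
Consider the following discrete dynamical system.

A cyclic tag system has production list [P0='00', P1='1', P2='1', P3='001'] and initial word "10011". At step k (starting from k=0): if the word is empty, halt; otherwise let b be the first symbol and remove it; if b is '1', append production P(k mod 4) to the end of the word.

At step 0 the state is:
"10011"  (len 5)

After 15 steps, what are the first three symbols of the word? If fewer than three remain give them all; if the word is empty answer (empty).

(empty)

step 0: "10011"  (len 5)
step 1: "001100"  (len 6)
step 2: "01100"  (len 5)
step 3: "1100"  (len 4)
step 4: "100001"  (len 6)
step 5: "0000100"  (len 7)
step 6: "000100"  (len 6)
step 7: "00100"  (len 5)
step 8: "0100"  (len 4)
step 9: "100"  (len 3)
step 10: "001"  (len 3)
step 11: "01"  (len 2)
step 12: "1"  (len 1)
step 13: "00"  (len 2)
step 14: "0"  (len 1)
step 15: (halted — word empty)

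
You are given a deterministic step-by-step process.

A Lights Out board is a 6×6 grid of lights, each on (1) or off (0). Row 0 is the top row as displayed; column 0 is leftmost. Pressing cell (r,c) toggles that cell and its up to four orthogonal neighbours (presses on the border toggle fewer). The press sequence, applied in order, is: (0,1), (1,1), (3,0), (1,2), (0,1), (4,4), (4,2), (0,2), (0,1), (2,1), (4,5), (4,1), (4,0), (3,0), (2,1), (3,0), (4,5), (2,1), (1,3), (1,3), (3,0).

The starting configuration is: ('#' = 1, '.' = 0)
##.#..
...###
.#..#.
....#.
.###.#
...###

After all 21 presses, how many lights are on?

0) ##.#..
...###
.#..#.
....#.
.###.#
...###
1) ..##..
.#.###
.#..#.
....#.
.###.#
...###
2) .###..
#.####
....#.
....#.
.###.#
...###
3) .###..
#.####
#...#.
##..#.
####.#
...###
4) .#.#..
##..##
#.#.#.
##..#.
####.#
...###
5) #.##..
#...##
#.#.#.
##..#.
####.#
...###
6) #.##..
#...##
#.#.#.
##....
###.#.
...#.#
7) #.##..
#...##
#.#.#.
###...
#..##.
..##.#
8) ##....
#.#.##
#.#.#.
###...
#..##.
..##.#
9) ..#...
###.##
#.#.#.
###...
#..##.
..##.#
10) ..#...
#.#.##
.#..#.
#.#...
#..##.
..##.#
11) ..#...
#.#.##
.#..#.
#.#..#
#..#.#
..##..
12) ..#...
#.#.##
.#..#.
###..#
.###.#
.###..
13) ..#...
#.#.##
.#..#.
.##..#
#.##.#
####..
14) ..#...
#.#.##
##..#.
#.#..#
..##.#
####..
15) ..#...
###.##
..#.#.
###..#
..##.#
####..
16) ..#...
###.##
#.#.#.
..#..#
#.##.#
####..
17) ..#...
###.##
#.#.#.
..#...
#.###.
####.#
18) ..#...
#.#.##
.#..#.
.##...
#.###.
####.#
19) ..##..
#..#.#
.#.##.
.##...
#.###.
####.#
20) ..#...
#.#.##
.#..#.
.##...
#.###.
####.#
21) ..#...
#.#.##
##..#.
#.#...
..###.
####.#

18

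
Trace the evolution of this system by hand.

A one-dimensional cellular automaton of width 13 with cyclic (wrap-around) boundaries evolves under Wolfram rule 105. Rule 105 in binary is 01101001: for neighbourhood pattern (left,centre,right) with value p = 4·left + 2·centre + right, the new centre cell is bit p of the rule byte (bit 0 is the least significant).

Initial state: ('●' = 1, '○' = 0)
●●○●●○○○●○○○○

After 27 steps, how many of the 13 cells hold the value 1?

[0] ●●○●●○○○●○○○○
[1] ●●●●●○●○○○●●○
[2] ●○○○●●○○●○●●●
[3] ●○●○●●○○○●●○○
[4] ○●○●●●○●○●●○○
[5] ○○●●○●●○●●●○●
[6] ○○●●●●●●●○●●○
[7] ●○●○○○○○●●●●○
[8] ○●○○●●●○●○○●●
[9] ●○○○●○●●○○○●●
[10] ●○●○○●●●○●○●○
[11] ○●○○○●○●●○●○●
[12] ●○○●○○●●●●○●○
[13] ○○○○○○●○○●●○●
[14] ○●●●●○○○○●●●○
[15] ○●○○●○●●○●○●○
[16] ○○○○○●●●●○●○○
[17] ●●●●○●○○●●○○●
[18] ○○○●●○○○●●○○●
[19] ○●○●●○●○●●○○○
[20] ○○●●●●○●●●○●●
[21] ○○●○○●●●○●●●●
[22] ○○○○○●○●●●○○●
[23] ○●●●○○●●○●○○○
[24] ○●○●○○●●●○○●●
[25] ●○●○○○●○●○○●●
[26] ●●○○●○○●○○○●○
[27] ●●○○○○○○○●○○●

4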